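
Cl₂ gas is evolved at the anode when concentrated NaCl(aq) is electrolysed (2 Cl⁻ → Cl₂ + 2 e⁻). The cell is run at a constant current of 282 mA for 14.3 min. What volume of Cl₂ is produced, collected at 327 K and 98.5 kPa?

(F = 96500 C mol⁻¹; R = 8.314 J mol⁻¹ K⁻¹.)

Q = I·t = 0.2820 A × 858.00 s = 242.0 C.
n(e⁻) = Q/F = 242.0 / 96500 = 0.002507 mol.
2 electrons are transferred per Cl₂ molecule, so n(Cl₂) = 0.002507 / 2 = 0.001254 mol.
V = nRT/P = (0.001254 × 8.314 × 327) / (98.5 × 10³ Pa) = 3.46 × 10⁻⁵ m³ = 0.0346 L.

0.0346 L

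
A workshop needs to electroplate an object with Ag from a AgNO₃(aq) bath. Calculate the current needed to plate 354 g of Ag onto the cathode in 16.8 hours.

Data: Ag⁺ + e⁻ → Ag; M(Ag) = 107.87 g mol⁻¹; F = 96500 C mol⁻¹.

5.24 A

n(Ag) = 354 / 107.87 = 3.282 mol.
n(e⁻) = 1 × 3.282 = 3.282 mol.
Q = n(e⁻)·F = 3.282 × 96500 = 316700 C.
I = Q/t = 316700 / 60480 s = 5.24 A.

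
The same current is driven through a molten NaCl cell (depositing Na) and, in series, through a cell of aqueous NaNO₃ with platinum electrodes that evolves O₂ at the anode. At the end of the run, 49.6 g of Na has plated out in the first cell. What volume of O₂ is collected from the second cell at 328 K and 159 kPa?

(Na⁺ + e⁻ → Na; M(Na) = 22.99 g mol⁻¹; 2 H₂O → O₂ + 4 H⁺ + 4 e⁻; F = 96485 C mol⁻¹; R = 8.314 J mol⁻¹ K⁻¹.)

9.25 L

n(Na) = 49.6 / 22.99 = 2.157 mol, so n(e⁻) = 1 × 2.157 = 2.157 mol.
The cells are in series, so the same 2.157 mol of electrons passes through the second cell.
2 H₂O → O₂ + 4 H⁺ + 4 e⁻ — 4 mol e⁻ per mol O₂, so n(O₂) = 2.157/4 = 0.5394 mol.
V = nRT/P = (0.5394 × 8.314 × 328) / (159 × 10³) = 0.00925 m³ = 9.25 L.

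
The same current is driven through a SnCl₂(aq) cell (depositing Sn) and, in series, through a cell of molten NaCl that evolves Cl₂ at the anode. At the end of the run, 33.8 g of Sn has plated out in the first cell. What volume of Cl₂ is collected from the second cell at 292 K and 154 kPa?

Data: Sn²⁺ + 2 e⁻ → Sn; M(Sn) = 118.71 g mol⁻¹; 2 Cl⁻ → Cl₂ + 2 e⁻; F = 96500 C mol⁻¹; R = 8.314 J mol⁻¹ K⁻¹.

4.49 L

n(Sn) = 33.8 / 118.71 = 0.2847 mol, so n(e⁻) = 2 × 0.2847 = 0.5695 mol.
The cells are in series, so the same 0.5695 mol of electrons passes through the second cell.
2 Cl⁻ → Cl₂ + 2 e⁻ — 2 mol e⁻ per mol Cl₂, so n(Cl₂) = 0.5695/2 = 0.2847 mol.
V = nRT/P = (0.2847 × 8.314 × 292) / (154 × 10³) = 0.00449 m³ = 4.49 L.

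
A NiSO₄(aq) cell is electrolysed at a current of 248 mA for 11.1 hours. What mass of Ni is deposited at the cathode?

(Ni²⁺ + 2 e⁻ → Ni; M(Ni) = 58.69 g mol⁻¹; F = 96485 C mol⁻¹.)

Q = I·t = 0.2480 A × 39960 s = 9910 C.
n(e⁻) = Q/F = 9910 / 96485 = 0.1027 mol.
Ni²⁺ + 2 e⁻ → Ni, so n(Ni) = n(e⁻)/2 = 0.05136 mol.
m = n·M = 0.05136 × 58.69 = 3.01 g.

3.01 g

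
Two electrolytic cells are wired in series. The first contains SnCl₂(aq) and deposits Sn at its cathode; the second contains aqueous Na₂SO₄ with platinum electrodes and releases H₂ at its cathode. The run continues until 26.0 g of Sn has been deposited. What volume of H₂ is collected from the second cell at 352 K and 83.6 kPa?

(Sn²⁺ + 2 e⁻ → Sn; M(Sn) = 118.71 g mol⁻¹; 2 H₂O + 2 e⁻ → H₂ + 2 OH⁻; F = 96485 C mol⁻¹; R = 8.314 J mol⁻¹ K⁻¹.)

7.67 L

n(Sn) = 26.0 / 118.71 = 0.2190 mol, so n(e⁻) = 2 × 0.2190 = 0.4380 mol.
The cells are in series, so the same 0.4380 mol of electrons passes through the second cell.
2 H₂O + 2 e⁻ → H₂ + 2 OH⁻ — 2 mol e⁻ per mol H₂, so n(H₂) = 0.4380/2 = 0.2190 mol.
V = nRT/P = (0.2190 × 8.314 × 352) / (83.6 × 10³) = 0.00767 m³ = 7.67 L.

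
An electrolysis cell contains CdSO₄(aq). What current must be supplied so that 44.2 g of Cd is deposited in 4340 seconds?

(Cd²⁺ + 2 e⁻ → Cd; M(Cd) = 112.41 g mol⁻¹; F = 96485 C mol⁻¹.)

17.5 A

n(Cd) = 44.2 / 112.41 = 0.3932 mol.
n(e⁻) = 2 × 0.3932 = 0.7864 mol.
Q = n(e⁻)·F = 0.7864 × 96485 = 75880 C.
I = Q/t = 75880 / 4340.0 s = 17.5 A.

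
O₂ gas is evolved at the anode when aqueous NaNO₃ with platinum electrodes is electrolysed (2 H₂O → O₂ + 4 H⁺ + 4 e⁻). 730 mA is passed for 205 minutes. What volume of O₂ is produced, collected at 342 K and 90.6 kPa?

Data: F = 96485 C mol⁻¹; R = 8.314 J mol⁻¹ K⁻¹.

Q = I·t = 0.7300 A × 12300 s = 8979 C.
n(e⁻) = Q/F = 8979 / 96485 = 0.09306 mol.
4 electrons are transferred per O₂ molecule, so n(O₂) = 0.09306 / 4 = 0.02327 mol.
V = nRT/P = (0.02327 × 8.314 × 342) / (90.6 × 10³ Pa) = 7.30 × 10⁻⁴ m³ = 0.730 L.

0.730 L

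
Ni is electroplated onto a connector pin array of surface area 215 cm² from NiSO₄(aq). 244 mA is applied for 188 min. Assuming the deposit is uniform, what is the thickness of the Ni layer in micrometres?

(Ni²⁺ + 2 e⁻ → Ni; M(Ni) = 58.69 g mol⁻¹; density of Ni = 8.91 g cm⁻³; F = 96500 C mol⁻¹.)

4.37 μm

Q = I·t = 0.2440 × 11280 = 2752 C; n(e⁻) = 0.02852 mol.
n(Ni) = n(e⁻)/2 = 0.01426 mol, so m = 0.01426 × 58.69 = 0.8370 g.
Volume = m/ρ = 0.8370 / 8.91 = 0.09394 cm³.
Thickness = V/A = 0.09394 / 215 = 4.37 × 10⁻⁴ cm = 4.37 μm.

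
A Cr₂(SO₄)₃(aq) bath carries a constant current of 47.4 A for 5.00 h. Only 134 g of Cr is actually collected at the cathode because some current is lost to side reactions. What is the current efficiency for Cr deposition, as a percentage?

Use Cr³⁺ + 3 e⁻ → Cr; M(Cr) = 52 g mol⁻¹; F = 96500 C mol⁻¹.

87.4 %

Q = I·t = 47.40 × 18000 = 853200 C; n(e⁻) = 853200/96500 = 8.841 mol.
Theoretical n(Cr) = n(e⁻)/3 = 2.947 mol, i.e. m_theo = 2.947 × 52 = 153.3 g.
Efficiency = m_actual / m_theo = 134 / 153.3 = 87.4 %.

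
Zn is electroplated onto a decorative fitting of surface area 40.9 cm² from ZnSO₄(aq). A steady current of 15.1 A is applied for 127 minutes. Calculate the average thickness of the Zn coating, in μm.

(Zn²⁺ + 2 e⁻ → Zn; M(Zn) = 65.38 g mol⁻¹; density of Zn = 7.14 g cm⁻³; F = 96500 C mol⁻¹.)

1330 μm

Q = I·t = 15.10 × 7620.0 = 115100 C; n(e⁻) = 1.192 mol.
n(Zn) = n(e⁻)/2 = 0.5962 mol, so m = 0.5962 × 65.38 = 38.98 g.
Volume = m/ρ = 38.98 / 7.14 = 5.459 cm³.
Thickness = V/A = 5.459 / 40.9 = 0.133 cm = 1330 μm.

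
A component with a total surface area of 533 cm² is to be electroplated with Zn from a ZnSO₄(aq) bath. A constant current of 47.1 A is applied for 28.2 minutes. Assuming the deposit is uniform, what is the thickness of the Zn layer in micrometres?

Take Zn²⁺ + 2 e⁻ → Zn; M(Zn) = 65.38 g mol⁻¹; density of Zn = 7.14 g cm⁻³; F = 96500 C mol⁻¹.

70.9 μm

Q = I·t = 47.10 × 1692.0 = 79690 C; n(e⁻) = 0.8258 mol.
n(Zn) = n(e⁻)/2 = 0.4129 mol, so m = 0.4129 × 65.38 = 27.00 g.
Volume = m/ρ = 27.00 / 7.14 = 3.781 cm³.
Thickness = V/A = 3.781 / 533 = 0.00709 cm = 70.9 μm.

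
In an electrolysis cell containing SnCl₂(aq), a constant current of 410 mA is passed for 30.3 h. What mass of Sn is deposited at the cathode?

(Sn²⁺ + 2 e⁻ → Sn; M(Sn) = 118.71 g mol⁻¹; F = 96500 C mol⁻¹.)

Q = I·t = 0.4100 A × 109080 s = 44720 C.
n(e⁻) = Q/F = 44720 / 96500 = 0.4634 mol.
Sn²⁺ + 2 e⁻ → Sn, so n(Sn) = n(e⁻)/2 = 0.2317 mol.
m = n·M = 0.2317 × 118.71 = 27.5 g.

27.5 g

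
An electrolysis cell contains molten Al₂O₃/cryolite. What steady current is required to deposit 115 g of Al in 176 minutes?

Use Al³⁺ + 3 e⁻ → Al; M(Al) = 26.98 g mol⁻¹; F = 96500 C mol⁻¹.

n(Al) = 115 / 26.98 = 4.262 mol.
n(e⁻) = 3 × 4.262 = 12.79 mol.
Q = n(e⁻)·F = 12.79 × 96500 = 1234000 C.
I = Q/t = 1234000 / 10560 s = 117 A.

117 A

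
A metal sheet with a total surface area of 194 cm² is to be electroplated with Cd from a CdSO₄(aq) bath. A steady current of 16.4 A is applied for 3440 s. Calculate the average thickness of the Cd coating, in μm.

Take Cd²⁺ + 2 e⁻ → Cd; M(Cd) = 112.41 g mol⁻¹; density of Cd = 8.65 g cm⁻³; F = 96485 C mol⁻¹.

196 μm

Q = I·t = 16.40 × 3440.0 = 56420 C; n(e⁻) = 0.5847 mol.
n(Cd) = n(e⁻)/2 = 0.2924 mol, so m = 0.2924 × 112.41 = 32.86 g.
Volume = m/ρ = 32.86 / 8.65 = 3.799 cm³.
Thickness = V/A = 3.799 / 194 = 0.0196 cm = 196 μm.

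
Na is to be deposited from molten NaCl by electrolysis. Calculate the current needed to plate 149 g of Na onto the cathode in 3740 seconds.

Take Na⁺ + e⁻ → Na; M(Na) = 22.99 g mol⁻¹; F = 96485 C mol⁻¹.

167 A

n(Na) = 149 / 22.99 = 6.481 mol.
n(e⁻) = 1 × 6.481 = 6.481 mol.
Q = n(e⁻)·F = 6.481 × 96485 = 625300 C.
I = Q/t = 625300 / 3740.0 s = 167 A.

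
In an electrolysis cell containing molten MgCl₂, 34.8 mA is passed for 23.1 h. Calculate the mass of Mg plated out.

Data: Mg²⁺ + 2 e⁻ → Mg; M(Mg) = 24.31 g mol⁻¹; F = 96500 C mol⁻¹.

Q = I·t = 0.03480 A × 83160 s = 2894 C.
n(e⁻) = Q/F = 2894 / 96500 = 0.02999 mol.
Mg²⁺ + 2 e⁻ → Mg, so n(Mg) = n(e⁻)/2 = 0.01499 mol.
m = n·M = 0.01499 × 24.31 = 0.365 g.

0.365 g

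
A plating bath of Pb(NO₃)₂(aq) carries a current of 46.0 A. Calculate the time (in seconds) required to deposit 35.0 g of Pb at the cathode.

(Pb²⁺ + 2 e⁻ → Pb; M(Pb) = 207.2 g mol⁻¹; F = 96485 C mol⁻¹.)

n(Pb) = m/M = 35.0 / 207.2 = 0.1689 mol.
Each Pb atom requires 2 electrons, so n(e⁻) = 2 × 0.1689 = 0.3378 mol.
Q = n(e⁻)·F = 0.3378 × 96485 = 32600 C.
t = Q/I = 32600 / 46.00 A = 708.6 s.

709 s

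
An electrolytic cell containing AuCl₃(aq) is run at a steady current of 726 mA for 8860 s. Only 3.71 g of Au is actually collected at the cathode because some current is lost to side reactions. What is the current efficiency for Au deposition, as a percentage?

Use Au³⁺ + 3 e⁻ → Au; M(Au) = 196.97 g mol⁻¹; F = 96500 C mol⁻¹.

Q = I·t = 0.7260 × 8860.0 = 6432 C; n(e⁻) = 6432/96500 = 0.06666 mol.
Theoretical n(Au) = n(e⁻)/3 = 0.02222 mol, i.e. m_theo = 0.02222 × 196.97 = 4.376 g.
Efficiency = m_actual / m_theo = 3.71 / 4.376 = 84.8 %.

84.8 %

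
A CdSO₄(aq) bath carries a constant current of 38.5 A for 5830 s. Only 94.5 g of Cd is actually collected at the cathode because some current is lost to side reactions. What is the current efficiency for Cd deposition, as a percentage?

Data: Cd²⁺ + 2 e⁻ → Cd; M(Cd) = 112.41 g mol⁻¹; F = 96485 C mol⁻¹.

Q = I·t = 38.50 × 5830.0 = 224500 C; n(e⁻) = 224500/96485 = 2.326 mol.
Theoretical n(Cd) = n(e⁻)/2 = 1.163 mol, i.e. m_theo = 1.163 × 112.41 = 130.8 g.
Efficiency = m_actual / m_theo = 94.5 / 130.8 = 72.3 %.

72.3 %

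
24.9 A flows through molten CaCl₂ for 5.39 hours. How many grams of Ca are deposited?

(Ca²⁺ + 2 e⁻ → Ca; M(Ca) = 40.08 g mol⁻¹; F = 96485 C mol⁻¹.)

100 g

Q = I·t = 24.90 A × 19404 s = 483200 C.
n(e⁻) = Q/F = 483200 / 96485 = 5.008 mol.
Ca²⁺ + 2 e⁻ → Ca, so n(Ca) = n(e⁻)/2 = 2.504 mol.
m = n·M = 2.504 × 40.08 = 100 g.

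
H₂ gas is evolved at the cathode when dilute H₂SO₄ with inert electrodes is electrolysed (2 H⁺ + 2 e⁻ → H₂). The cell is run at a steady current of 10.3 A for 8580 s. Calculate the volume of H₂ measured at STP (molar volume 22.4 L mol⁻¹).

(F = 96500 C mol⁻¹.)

Q = I·t = 10.30 A × 8580.0 s = 88370 C.
n(e⁻) = Q/F = 88370 / 96500 = 0.9158 mol.
2 electrons are transferred per H₂ molecule, so n(H₂) = 0.9158 / 2 = 0.4579 mol.
V = n × V_m = 0.4579 × 22.4 = 10.3 L.

10.3 L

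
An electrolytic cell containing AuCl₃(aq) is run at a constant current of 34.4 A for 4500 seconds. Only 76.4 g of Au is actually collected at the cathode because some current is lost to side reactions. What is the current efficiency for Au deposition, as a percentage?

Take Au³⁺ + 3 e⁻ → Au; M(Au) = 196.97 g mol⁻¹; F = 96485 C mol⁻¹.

72.5 %

Q = I·t = 34.40 × 4500.0 = 154800 C; n(e⁻) = 154800/96485 = 1.604 mol.
Theoretical n(Au) = n(e⁻)/3 = 0.5348 mol, i.e. m_theo = 0.5348 × 196.97 = 105.3 g.
Efficiency = m_actual / m_theo = 76.4 / 105.3 = 72.5 %.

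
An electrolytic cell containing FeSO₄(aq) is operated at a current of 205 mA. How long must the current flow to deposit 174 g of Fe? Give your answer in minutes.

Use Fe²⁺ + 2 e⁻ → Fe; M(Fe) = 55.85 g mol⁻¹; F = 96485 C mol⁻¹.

n(Fe) = m/M = 174 / 55.85 = 3.115 mol.
Each Fe atom requires 2 electrons, so n(e⁻) = 2 × 3.115 = 6.231 mol.
Q = n(e⁻)·F = 6.231 × 96485 = 601200 C.
t = Q/I = 601200 / 0.2050 A = 2933000 s = 48900 min.

48900 min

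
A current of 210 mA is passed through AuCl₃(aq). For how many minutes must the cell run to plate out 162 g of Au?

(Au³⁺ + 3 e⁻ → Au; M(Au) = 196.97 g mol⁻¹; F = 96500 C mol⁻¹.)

n(Au) = m/M = 162 / 196.97 = 0.8225 mol.
Each Au atom requires 3 electrons, so n(e⁻) = 3 × 0.8225 = 2.467 mol.
Q = n(e⁻)·F = 2.467 × 96500 = 238100 C.
t = Q/I = 238100 / 0.2100 A = 1134000 s = 18900 min.

18900 min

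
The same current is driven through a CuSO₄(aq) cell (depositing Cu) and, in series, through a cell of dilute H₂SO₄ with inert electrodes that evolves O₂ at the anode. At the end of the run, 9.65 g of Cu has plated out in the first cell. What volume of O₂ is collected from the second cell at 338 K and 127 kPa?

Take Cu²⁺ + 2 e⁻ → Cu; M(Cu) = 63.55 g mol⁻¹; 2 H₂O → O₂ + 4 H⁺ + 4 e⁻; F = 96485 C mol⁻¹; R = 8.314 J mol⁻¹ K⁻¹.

1.68 L

n(Cu) = 9.65 / 63.55 = 0.1518 mol, so n(e⁻) = 2 × 0.1518 = 0.3037 mol.
The cells are in series, so the same 0.3037 mol of electrons passes through the second cell.
2 H₂O → O₂ + 4 H⁺ + 4 e⁻ — 4 mol e⁻ per mol O₂, so n(O₂) = 0.3037/4 = 0.07592 mol.
V = nRT/P = (0.07592 × 8.314 × 338) / (127 × 10³) = 0.00168 m³ = 1.68 L.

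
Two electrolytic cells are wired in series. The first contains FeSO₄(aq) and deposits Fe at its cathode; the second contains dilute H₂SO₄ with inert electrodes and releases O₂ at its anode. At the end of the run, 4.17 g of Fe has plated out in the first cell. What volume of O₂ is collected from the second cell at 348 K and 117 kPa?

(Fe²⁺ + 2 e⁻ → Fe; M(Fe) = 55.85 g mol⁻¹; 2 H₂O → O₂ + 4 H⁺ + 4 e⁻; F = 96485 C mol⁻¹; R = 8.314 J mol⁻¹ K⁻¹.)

0.923 L

n(Fe) = 4.17 / 55.85 = 0.07466 mol, so n(e⁻) = 2 × 0.07466 = 0.1493 mol.
The cells are in series, so the same 0.1493 mol of electrons passes through the second cell.
2 H₂O → O₂ + 4 H⁺ + 4 e⁻ — 4 mol e⁻ per mol O₂, so n(O₂) = 0.1493/4 = 0.03733 mol.
V = nRT/P = (0.03733 × 8.314 × 348) / (117 × 10³) = 9.23 × 10⁻⁴ m³ = 0.923 L.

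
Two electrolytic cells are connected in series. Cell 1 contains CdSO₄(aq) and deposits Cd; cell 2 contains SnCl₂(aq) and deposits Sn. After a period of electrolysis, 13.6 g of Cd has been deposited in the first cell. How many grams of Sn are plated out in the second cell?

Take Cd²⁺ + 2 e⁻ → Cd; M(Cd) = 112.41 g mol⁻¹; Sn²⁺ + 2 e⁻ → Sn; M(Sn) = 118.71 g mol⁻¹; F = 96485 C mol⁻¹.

n(Cd) = 13.6 / 112.41 = 0.1210 mol.
Since Cd²⁺ + 2 e⁻ → Cd, n(e⁻) passed = 2 × 0.1210 = 0.2420 mol.
Cells in series carry the same charge, so the same 0.2420 mol of electrons passes through cell 2.
Sn²⁺ + 2 e⁻ → Sn, so n(Sn) = 0.2420 / 2 = 0.1210 mol.
m(Sn) = 0.1210 × 118.71 = 14.4 g.

14.4 g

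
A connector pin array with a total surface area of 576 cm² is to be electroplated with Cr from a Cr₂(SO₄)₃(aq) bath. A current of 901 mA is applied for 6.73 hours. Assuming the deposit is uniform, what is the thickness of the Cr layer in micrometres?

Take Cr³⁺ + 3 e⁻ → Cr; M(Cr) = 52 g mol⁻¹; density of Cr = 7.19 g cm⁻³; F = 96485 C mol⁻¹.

Q = I·t = 0.9010 × 24228 = 21830 C; n(e⁻) = 0.2262 mol.
n(Cr) = n(e⁻)/3 = 0.07542 mol, so m = 0.07542 × 52 = 3.922 g.
Volume = m/ρ = 3.922 / 7.19 = 0.5454 cm³.
Thickness = V/A = 0.5454 / 576 = 9.47 × 10⁻⁴ cm = 9.47 μm.

9.47 μm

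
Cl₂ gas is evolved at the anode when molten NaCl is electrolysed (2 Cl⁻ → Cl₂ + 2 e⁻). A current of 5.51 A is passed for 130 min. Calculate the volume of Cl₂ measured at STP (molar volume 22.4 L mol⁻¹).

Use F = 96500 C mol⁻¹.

Q = I·t = 5.510 A × 7800.0 s = 42980 C.
n(e⁻) = Q/F = 42980 / 96500 = 0.4454 mol.
2 electrons are transferred per Cl₂ molecule, so n(Cl₂) = 0.4454 / 2 = 0.2227 mol.
V = n × V_m = 0.2227 × 22.4 = 4.99 L.

4.99 L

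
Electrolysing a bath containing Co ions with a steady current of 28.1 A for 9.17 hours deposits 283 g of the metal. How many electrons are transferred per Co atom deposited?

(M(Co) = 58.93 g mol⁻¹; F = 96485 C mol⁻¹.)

Q = I·t = 28.10 A × 33012 s = 927600 C, so n(e⁻) = 927600/96485 = 9.614 mol.
n(Co) deposited = 283 / 58.93 = 4.802 mol.
Electrons per atom = n(e⁻)/n(Co) = 9.614 / 4.802 = 2.00 ≈ 2, so the ion is Co²⁺.

2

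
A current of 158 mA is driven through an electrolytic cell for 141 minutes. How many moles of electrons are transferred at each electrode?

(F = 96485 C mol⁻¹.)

0.0139 mol

Q = I·t = 0.1580 A × 8460.0 s = 1337 C.
n(e⁻) = Q/F = 1337 / 96485 = 0.0139 mol.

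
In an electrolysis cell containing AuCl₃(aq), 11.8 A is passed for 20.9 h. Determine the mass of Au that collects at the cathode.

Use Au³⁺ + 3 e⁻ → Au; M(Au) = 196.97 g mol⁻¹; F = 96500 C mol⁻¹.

Q = I·t = 11.80 A × 75240 s = 887800 C.
n(e⁻) = Q/F = 887800 / 96500 = 9.200 mol.
Au³⁺ + 3 e⁻ → Au, so n(Au) = n(e⁻)/3 = 3.067 mol.
m = n·M = 3.067 × 196.97 = 604 g.

604 g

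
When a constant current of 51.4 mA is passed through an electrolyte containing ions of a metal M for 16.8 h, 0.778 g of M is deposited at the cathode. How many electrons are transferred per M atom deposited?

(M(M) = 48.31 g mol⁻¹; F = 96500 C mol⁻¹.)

2

Q = I·t = 0.05140 A × 60480 s = 3109 C, so n(e⁻) = 3109/96500 = 0.03221 mol.
n(M) deposited = 0.778 / 48.31 = 0.01610 mol.
Electrons per atom = n(e⁻)/n(M) = 0.03221 / 0.01610 = 2.00 ≈ 2, so the ion is M²⁺.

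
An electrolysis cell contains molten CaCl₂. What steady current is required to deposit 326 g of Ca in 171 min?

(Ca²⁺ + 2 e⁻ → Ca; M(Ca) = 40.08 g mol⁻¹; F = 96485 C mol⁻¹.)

153 A

n(Ca) = 326 / 40.08 = 8.134 mol.
n(e⁻) = 2 × 8.134 = 16.27 mol.
Q = n(e⁻)·F = 16.27 × 96485 = 1570000 C.
I = Q/t = 1570000 / 10260 s = 153 A.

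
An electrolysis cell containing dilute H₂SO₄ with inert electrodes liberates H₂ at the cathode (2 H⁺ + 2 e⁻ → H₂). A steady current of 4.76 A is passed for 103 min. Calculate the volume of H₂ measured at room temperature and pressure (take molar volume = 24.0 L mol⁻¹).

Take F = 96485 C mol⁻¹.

3.66 L

Q = I·t = 4.760 A × 6180.0 s = 29420 C.
n(e⁻) = Q/F = 29420 / 96485 = 0.3049 mol.
2 electrons are transferred per H₂ molecule, so n(H₂) = 0.3049 / 2 = 0.1524 mol.
V = n × V_m = 0.1524 × 24.0 = 3.66 L.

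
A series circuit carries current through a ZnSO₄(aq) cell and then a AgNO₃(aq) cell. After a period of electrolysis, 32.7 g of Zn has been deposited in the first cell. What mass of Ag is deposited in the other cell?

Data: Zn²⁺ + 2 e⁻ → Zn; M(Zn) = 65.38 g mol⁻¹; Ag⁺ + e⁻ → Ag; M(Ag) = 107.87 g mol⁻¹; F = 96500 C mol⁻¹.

108 g

n(Zn) = 32.7 / 65.38 = 0.5002 mol.
Since Zn²⁺ + 2 e⁻ → Zn, n(e⁻) passed = 2 × 0.5002 = 1.000 mol.
Cells in series carry the same charge, so the same 1.000 mol of electrons passes through cell 2.
Ag⁺ + e⁻ → Ag, so n(Ag) = 1.000 / 1 = 1.000 mol.
m(Ag) = 1.000 × 107.87 = 108 g.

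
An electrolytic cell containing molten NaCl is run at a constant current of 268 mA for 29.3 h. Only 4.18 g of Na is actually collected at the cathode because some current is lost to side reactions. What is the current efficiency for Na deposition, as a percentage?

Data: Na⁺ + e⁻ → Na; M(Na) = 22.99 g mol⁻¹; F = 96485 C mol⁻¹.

Q = I·t = 0.2680 × 105480 = 28270 C; n(e⁻) = 28270/96485 = 0.2930 mol.
Theoretical n(Na) = n(e⁻)/1 = 0.2930 mol, i.e. m_theo = 0.2930 × 22.99 = 6.736 g.
Efficiency = m_actual / m_theo = 4.18 / 6.736 = 62.1 %.

62.1 %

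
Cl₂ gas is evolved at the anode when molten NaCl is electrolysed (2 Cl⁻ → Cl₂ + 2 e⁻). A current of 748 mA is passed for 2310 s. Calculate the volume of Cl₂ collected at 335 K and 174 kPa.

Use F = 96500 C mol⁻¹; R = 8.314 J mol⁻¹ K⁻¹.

0.143 L

Q = I·t = 0.7480 A × 2310.0 s = 1728 C.
n(e⁻) = Q/F = 1728 / 96500 = 0.01791 mol.
2 electrons are transferred per Cl₂ molecule, so n(Cl₂) = 0.01791 / 2 = 0.008953 mol.
V = nRT/P = (0.008953 × 8.314 × 335) / (174 × 10³ Pa) = 1.43 × 10⁻⁴ m³ = 0.143 L.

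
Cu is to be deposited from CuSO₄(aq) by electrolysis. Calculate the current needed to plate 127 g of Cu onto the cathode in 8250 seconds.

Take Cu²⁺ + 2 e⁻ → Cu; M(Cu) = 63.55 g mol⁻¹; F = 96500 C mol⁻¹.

n(Cu) = 127 / 63.55 = 1.998 mol.
n(e⁻) = 2 × 1.998 = 3.997 mol.
Q = n(e⁻)·F = 3.997 × 96500 = 385700 C.
I = Q/t = 385700 / 8250.0 s = 46.8 A.

46.8 A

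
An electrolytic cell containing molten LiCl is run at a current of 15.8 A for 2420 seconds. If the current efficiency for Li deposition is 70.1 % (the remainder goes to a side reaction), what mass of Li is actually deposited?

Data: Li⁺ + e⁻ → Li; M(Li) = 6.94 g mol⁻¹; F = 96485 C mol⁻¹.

1.93 g

Q = I·t = 15.80 × 2420.0 = 38240 C.
n(e⁻) = 38240/96485 = 0.3963 mol; theoretically n(Li) = 0.3963/1 = 0.3963 mol, m_theo = 2.750 g.
At 70.1 % efficiency, m_actual = 0.701 × 2.750 = 1.93 g.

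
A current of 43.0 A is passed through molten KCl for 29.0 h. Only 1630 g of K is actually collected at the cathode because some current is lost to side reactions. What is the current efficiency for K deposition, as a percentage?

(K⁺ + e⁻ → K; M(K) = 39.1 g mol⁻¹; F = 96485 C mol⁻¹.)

Q = I·t = 43.00 × 104400 = 4489000 C; n(e⁻) = 4489000/96485 = 46.53 mol.
Theoretical n(K) = n(e⁻)/1 = 46.53 mol, i.e. m_theo = 46.53 × 39.1 = 1819 g.
Efficiency = m_actual / m_theo = 1630 / 1819 = 89.6 %.

89.6 %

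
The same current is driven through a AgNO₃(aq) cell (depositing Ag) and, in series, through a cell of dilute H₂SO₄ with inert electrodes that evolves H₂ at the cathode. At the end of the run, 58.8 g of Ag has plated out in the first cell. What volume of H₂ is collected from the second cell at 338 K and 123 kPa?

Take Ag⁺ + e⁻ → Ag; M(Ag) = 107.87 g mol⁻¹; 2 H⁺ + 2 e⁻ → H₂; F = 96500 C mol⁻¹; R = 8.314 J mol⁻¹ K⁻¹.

n(Ag) = 58.8 / 107.87 = 0.5451 mol, so n(e⁻) = 1 × 0.5451 = 0.5451 mol.
The cells are in series, so the same 0.5451 mol of electrons passes through the second cell.
2 H⁺ + 2 e⁻ → H₂ — 2 mol e⁻ per mol H₂, so n(H₂) = 0.5451/2 = 0.2726 mol.
V = nRT/P = (0.2726 × 8.314 × 338) / (123 × 10³) = 0.00623 m³ = 6.23 L.

6.23 L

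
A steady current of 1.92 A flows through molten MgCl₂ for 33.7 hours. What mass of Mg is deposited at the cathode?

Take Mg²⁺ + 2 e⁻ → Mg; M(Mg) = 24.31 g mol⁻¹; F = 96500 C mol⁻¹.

29.3 g

Q = I·t = 1.920 A × 121320 s = 232900 C.
n(e⁻) = Q/F = 232900 / 96500 = 2.414 mol.
Mg²⁺ + 2 e⁻ → Mg, so n(Mg) = n(e⁻)/2 = 1.207 mol.
m = n·M = 1.207 × 24.31 = 29.3 g.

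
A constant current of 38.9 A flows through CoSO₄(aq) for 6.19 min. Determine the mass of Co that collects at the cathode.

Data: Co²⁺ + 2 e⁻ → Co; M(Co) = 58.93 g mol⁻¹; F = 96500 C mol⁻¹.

Q = I·t = 38.90 A × 371.40 s = 14450 C.
n(e⁻) = Q/F = 14450 / 96500 = 0.1497 mol.
Co²⁺ + 2 e⁻ → Co, so n(Co) = n(e⁻)/2 = 0.07486 mol.
m = n·M = 0.07486 × 58.93 = 4.41 g.

4.41 g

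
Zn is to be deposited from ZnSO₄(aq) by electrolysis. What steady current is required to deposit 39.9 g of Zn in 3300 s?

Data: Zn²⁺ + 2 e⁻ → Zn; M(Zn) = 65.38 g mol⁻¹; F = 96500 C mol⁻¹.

n(Zn) = 39.9 / 65.38 = 0.6103 mol.
n(e⁻) = 2 × 0.6103 = 1.221 mol.
Q = n(e⁻)·F = 1.221 × 96500 = 117800 C.
I = Q/t = 117800 / 3300.0 s = 35.7 A.

35.7 A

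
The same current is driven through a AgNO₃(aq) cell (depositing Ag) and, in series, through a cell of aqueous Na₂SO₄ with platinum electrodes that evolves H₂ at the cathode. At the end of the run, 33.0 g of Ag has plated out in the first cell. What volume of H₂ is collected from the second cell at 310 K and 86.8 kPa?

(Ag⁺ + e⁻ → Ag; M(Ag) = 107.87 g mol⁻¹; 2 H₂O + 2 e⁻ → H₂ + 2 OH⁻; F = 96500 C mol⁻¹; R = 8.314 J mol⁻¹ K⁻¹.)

4.54 L

n(Ag) = 33.0 / 107.87 = 0.3059 mol, so n(e⁻) = 1 × 0.3059 = 0.3059 mol.
The cells are in series, so the same 0.3059 mol of electrons passes through the second cell.
2 H₂O + 2 e⁻ → H₂ + 2 OH⁻ — 2 mol e⁻ per mol H₂, so n(H₂) = 0.3059/2 = 0.1530 mol.
V = nRT/P = (0.1530 × 8.314 × 310) / (86.8 × 10³) = 0.00454 m³ = 4.54 L.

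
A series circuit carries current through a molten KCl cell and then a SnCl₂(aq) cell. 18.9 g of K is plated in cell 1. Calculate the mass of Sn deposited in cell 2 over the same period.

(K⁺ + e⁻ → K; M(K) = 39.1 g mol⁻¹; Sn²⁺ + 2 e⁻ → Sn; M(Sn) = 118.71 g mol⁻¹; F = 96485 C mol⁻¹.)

28.7 g

n(K) = 18.9 / 39.1 = 0.4834 mol.
Since K⁺ + e⁻ → K, n(e⁻) passed = 1 × 0.4834 = 0.4834 mol.
Cells in series carry the same charge, so the same 0.4834 mol of electrons passes through cell 2.
Sn²⁺ + 2 e⁻ → Sn, so n(Sn) = 0.4834 / 2 = 0.2417 mol.
m(Sn) = 0.2417 × 118.71 = 28.7 g.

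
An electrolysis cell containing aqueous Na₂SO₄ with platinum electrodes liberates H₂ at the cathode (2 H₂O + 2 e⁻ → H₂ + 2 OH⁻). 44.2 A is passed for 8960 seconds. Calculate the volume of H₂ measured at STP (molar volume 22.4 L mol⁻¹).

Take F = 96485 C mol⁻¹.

Q = I·t = 44.20 A × 8960.0 s = 396000 C.
n(e⁻) = Q/F = 396000 / 96485 = 4.105 mol.
2 electrons are transferred per H₂ molecule, so n(H₂) = 4.105 / 2 = 2.052 mol.
V = n × V_m = 2.052 × 22.4 = 46.0 L.

46.0 L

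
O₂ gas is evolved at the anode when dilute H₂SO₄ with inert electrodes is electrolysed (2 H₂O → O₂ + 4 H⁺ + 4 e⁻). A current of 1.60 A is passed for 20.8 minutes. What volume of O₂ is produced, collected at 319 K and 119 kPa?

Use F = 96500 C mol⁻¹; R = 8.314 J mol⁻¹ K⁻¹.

0.115 L

Q = I·t = 1.600 A × 1248.0 s = 1997 C.
n(e⁻) = Q/F = 1997 / 96500 = 0.02069 mol.
4 electrons are transferred per O₂ molecule, so n(O₂) = 0.02069 / 4 = 0.005173 mol.
V = nRT/P = (0.005173 × 8.314 × 319) / (119 × 10³ Pa) = 1.15 × 10⁻⁴ m³ = 0.115 L.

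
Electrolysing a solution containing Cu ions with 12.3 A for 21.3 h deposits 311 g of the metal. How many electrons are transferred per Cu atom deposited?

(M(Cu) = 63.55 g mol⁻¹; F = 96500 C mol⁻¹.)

2

Q = I·t = 12.30 A × 76680 s = 943200 C, so n(e⁻) = 943200/96500 = 9.774 mol.
n(Cu) deposited = 311 / 63.55 = 4.894 mol.
Electrons per atom = n(e⁻)/n(Cu) = 9.774 / 4.894 = 2.00 ≈ 2, so the ion is Cu²⁺.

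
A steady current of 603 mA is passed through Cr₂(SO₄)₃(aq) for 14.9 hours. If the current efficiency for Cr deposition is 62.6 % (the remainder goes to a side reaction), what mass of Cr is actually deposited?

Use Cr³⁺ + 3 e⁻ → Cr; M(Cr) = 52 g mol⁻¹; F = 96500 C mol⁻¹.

3.64 g

Q = I·t = 0.6030 × 53640 = 32340 C.
n(e⁻) = 32340/96500 = 0.3352 mol; theoretically n(Cr) = 0.3352/3 = 0.1117 mol, m_theo = 5.810 g.
At 62.6 % efficiency, m_actual = 0.626 × 5.810 = 3.64 g.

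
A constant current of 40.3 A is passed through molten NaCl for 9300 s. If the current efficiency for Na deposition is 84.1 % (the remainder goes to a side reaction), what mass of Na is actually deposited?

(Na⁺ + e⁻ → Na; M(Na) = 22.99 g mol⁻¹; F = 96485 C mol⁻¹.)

75.1 g

Q = I·t = 40.30 × 9300.0 = 374800 C.
n(e⁻) = 374800/96485 = 3.884 mol; theoretically n(Na) = 3.884/1 = 3.884 mol, m_theo = 89.30 g.
At 84.1 % efficiency, m_actual = 0.841 × 89.30 = 75.1 g.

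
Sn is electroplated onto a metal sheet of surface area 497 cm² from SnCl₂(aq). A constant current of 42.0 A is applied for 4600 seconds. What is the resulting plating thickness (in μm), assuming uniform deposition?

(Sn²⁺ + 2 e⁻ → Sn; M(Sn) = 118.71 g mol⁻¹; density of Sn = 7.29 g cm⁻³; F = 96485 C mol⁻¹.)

328 μm

Q = I·t = 42.00 × 4600.0 = 193200 C; n(e⁻) = 2.002 mol.
n(Sn) = n(e⁻)/2 = 1.001 mol, so m = 1.001 × 118.71 = 118.9 g.
Volume = m/ρ = 118.9 / 7.29 = 16.30 cm³.
Thickness = V/A = 16.30 / 497 = 0.0328 cm = 328 μm.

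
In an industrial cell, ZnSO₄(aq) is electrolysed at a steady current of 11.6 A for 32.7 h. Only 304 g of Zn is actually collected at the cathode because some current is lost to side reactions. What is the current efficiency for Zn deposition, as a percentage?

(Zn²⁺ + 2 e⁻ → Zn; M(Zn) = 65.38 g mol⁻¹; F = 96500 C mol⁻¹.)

Q = I·t = 11.60 × 117720 = 1366000 C; n(e⁻) = 1366000/96500 = 14.15 mol.
Theoretical n(Zn) = n(e⁻)/2 = 7.075 mol, i.e. m_theo = 7.075 × 65.38 = 462.6 g.
Efficiency = m_actual / m_theo = 304 / 462.6 = 65.7 %.

65.7 %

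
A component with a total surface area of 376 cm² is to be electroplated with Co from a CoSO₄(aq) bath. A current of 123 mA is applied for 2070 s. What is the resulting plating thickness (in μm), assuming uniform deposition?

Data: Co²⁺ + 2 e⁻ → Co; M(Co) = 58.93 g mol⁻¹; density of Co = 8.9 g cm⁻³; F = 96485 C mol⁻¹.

Q = I·t = 0.1230 × 2070.0 = 254.6 C; n(e⁻) = 0.002639 mol.
n(Co) = n(e⁻)/2 = 0.001319 mol, so m = 0.001319 × 58.93 = 0.07775 g.
Volume = m/ρ = 0.07775 / 8.9 = 0.008736 cm³.
Thickness = V/A = 0.008736 / 376 = 2.32 × 10⁻⁵ cm = 0.232 μm.

0.232 μm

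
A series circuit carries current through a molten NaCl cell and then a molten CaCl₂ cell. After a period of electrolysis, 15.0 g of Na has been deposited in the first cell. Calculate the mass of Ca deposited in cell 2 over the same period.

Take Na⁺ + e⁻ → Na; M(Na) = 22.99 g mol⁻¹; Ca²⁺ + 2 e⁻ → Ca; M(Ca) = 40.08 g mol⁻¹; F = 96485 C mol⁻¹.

n(Na) = 15.0 / 22.99 = 0.6525 mol.
Since Na⁺ + e⁻ → Na, n(e⁻) passed = 1 × 0.6525 = 0.6525 mol.
Cells in series carry the same charge, so the same 0.6525 mol of electrons passes through cell 2.
Ca²⁺ + 2 e⁻ → Ca, so n(Ca) = 0.6525 / 2 = 0.3262 mol.
m(Ca) = 0.3262 × 40.08 = 13.1 g.

13.1 g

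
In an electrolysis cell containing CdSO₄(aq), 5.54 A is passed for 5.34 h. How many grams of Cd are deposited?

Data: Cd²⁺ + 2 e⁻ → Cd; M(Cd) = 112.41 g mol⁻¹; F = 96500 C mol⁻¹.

62.0 g

Q = I·t = 5.540 A × 19224 s = 106500 C.
n(e⁻) = Q/F = 106500 / 96500 = 1.104 mol.
Cd²⁺ + 2 e⁻ → Cd, so n(Cd) = n(e⁻)/2 = 0.5518 mol.
m = n·M = 0.5518 × 112.41 = 62.0 g.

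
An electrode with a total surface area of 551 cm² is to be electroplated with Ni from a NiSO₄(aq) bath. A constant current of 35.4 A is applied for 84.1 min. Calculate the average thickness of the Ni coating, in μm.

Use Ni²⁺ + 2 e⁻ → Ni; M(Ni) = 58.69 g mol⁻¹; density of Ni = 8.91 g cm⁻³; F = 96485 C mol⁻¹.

Q = I·t = 35.40 × 5046.0 = 178600 C; n(e⁻) = 1.851 mol.
n(Ni) = n(e⁻)/2 = 0.9257 mol, so m = 0.9257 × 58.69 = 54.33 g.
Volume = m/ρ = 54.33 / 8.91 = 6.097 cm³.
Thickness = V/A = 6.097 / 551 = 0.0111 cm = 111 μm.

111 μm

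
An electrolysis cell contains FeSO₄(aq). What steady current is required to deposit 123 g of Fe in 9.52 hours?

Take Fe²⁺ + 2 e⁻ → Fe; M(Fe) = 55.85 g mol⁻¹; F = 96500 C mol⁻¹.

n(Fe) = 123 / 55.85 = 2.202 mol.
n(e⁻) = 2 × 2.202 = 4.405 mol.
Q = n(e⁻)·F = 4.405 × 96500 = 425000 C.
I = Q/t = 425000 / 34272 s = 12.4 A.

12.4 A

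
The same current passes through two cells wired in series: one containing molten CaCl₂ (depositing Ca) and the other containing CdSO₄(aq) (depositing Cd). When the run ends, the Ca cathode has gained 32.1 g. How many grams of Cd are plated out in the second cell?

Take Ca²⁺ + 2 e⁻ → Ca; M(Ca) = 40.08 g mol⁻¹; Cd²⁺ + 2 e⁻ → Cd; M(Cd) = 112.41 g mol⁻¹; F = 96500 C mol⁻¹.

90.0 g

n(Ca) = 32.1 / 40.08 = 0.8009 mol.
Since Ca²⁺ + 2 e⁻ → Ca, n(e⁻) passed = 2 × 0.8009 = 1.602 mol.
Cells in series carry the same charge, so the same 1.602 mol of electrons passes through cell 2.
Cd²⁺ + 2 e⁻ → Cd, so n(Cd) = 1.602 / 2 = 0.8009 mol.
m(Cd) = 0.8009 × 112.41 = 90.0 g.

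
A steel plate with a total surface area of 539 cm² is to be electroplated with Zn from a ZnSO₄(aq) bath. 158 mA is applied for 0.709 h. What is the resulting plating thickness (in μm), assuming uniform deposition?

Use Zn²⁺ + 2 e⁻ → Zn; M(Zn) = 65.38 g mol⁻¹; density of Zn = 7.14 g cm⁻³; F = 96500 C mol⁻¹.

0.355 μm

Q = I·t = 0.1580 × 2552.4 = 403.3 C; n(e⁻) = 0.004179 mol.
n(Zn) = n(e⁻)/2 = 0.002090 mol, so m = 0.002090 × 65.38 = 0.1366 g.
Volume = m/ρ = 0.1366 / 7.14 = 0.01913 cm³.
Thickness = V/A = 0.01913 / 539 = 3.55 × 10⁻⁵ cm = 0.355 μm.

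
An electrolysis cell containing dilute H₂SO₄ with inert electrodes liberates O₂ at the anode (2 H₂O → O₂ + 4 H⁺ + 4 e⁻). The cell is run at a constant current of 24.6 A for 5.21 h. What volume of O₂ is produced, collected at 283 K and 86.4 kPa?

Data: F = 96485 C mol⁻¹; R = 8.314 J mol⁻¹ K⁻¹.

Q = I·t = 24.60 A × 18756 s = 461400 C.
n(e⁻) = Q/F = 461400 / 96485 = 4.782 mol.
4 electrons are transferred per O₂ molecule, so n(O₂) = 4.782 / 4 = 1.196 mol.
V = nRT/P = (1.196 × 8.314 × 283) / (86.4 × 10³ Pa) = 0.0326 m³ = 32.6 L.

32.6 L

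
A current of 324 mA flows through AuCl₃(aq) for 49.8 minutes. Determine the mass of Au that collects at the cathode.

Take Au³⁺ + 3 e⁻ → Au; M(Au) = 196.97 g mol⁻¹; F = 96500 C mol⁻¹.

0.659 g

Q = I·t = 0.3240 A × 2988.0 s = 968.1 C.
n(e⁻) = Q/F = 968.1 / 96500 = 0.01003 mol.
Au³⁺ + 3 e⁻ → Au, so n(Au) = n(e⁻)/3 = 0.003344 mol.
m = n·M = 0.003344 × 196.97 = 0.659 g.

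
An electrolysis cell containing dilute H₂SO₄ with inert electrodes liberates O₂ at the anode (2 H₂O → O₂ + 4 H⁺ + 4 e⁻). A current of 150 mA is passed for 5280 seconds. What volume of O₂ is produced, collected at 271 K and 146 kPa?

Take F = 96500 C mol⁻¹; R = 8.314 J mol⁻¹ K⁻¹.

Q = I·t = 0.1500 A × 5280.0 s = 792.0 C.
n(e⁻) = Q/F = 792.0 / 96500 = 0.008207 mol.
4 electrons are transferred per O₂ molecule, so n(O₂) = 0.008207 / 4 = 0.002052 mol.
V = nRT/P = (0.002052 × 8.314 × 271) / (146 × 10³ Pa) = 3.17 × 10⁻⁵ m³ = 0.0317 L.

0.0317 L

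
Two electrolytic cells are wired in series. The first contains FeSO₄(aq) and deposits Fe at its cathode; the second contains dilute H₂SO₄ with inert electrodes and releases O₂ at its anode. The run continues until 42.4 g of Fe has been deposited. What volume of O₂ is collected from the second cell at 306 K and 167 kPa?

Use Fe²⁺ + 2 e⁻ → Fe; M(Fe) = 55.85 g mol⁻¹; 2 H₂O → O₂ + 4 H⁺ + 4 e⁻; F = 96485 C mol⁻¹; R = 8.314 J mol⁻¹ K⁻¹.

n(Fe) = 42.4 / 55.85 = 0.7592 mol, so n(e⁻) = 2 × 0.7592 = 1.518 mol.
The cells are in series, so the same 1.518 mol of electrons passes through the second cell.
2 H₂O → O₂ + 4 H⁺ + 4 e⁻ — 4 mol e⁻ per mol O₂, so n(O₂) = 1.518/4 = 0.3796 mol.
V = nRT/P = (0.3796 × 8.314 × 306) / (167 × 10³) = 0.00578 m³ = 5.78 L.

5.78 L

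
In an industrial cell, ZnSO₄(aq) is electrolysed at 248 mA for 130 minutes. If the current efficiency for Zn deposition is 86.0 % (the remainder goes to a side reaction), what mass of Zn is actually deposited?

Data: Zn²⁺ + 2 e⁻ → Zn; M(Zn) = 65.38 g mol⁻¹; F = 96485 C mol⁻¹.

0.564 g

Q = I·t = 0.2480 × 7800.0 = 1934 C.
n(e⁻) = 1934/96485 = 0.02005 mol; theoretically n(Zn) = 0.02005/2 = 0.01002 mol, m_theo = 0.6554 g.
At 86.0 % efficiency, m_actual = 0.860 × 0.6554 = 0.564 g.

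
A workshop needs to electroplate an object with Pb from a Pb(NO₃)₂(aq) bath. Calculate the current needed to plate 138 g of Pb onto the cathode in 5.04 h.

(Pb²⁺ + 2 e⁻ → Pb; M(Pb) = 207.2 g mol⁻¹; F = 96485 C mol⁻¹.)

7.08 A

n(Pb) = 138 / 207.2 = 0.6660 mol.
n(e⁻) = 2 × 0.6660 = 1.332 mol.
Q = n(e⁻)·F = 1.332 × 96485 = 128500 C.
I = Q/t = 128500 / 18144 s = 7.08 A.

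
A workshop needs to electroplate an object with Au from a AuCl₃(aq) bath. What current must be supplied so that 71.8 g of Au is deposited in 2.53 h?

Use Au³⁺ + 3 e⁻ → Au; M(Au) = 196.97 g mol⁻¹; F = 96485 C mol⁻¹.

n(Au) = 71.8 / 196.97 = 0.3645 mol.
n(e⁻) = 3 × 0.3645 = 1.094 mol.
Q = n(e⁻)·F = 1.094 × 96485 = 105500 C.
I = Q/t = 105500 / 9108.0 s = 11.6 A.

11.6 A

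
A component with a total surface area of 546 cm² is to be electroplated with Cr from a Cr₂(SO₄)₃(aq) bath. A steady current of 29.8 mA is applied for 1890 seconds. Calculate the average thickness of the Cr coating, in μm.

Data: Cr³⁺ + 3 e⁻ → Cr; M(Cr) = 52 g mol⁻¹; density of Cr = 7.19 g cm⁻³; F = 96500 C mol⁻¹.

Q = I·t = 0.02980 × 1890.0 = 56.32 C; n(e⁻) = 0.0005836 mol.
n(Cr) = n(e⁻)/3 = 0.0001945 mol, so m = 0.0001945 × 52 = 0.01012 g.
Volume = m/ρ = 0.01012 / 7.19 = 0.001407 cm³.
Thickness = V/A = 0.001407 / 546 = 2.58 × 10⁻⁶ cm = 0.0258 μm.

0.0258 μm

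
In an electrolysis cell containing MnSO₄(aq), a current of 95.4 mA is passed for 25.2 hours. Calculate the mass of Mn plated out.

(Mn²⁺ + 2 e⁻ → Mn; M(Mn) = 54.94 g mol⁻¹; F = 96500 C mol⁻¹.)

2.46 g

Q = I·t = 0.09540 A × 90720 s = 8655 C.
n(e⁻) = Q/F = 8655 / 96500 = 0.08969 mol.
Mn²⁺ + 2 e⁻ → Mn, so n(Mn) = n(e⁻)/2 = 0.04484 mol.
m = n·M = 0.04484 × 54.94 = 2.46 g.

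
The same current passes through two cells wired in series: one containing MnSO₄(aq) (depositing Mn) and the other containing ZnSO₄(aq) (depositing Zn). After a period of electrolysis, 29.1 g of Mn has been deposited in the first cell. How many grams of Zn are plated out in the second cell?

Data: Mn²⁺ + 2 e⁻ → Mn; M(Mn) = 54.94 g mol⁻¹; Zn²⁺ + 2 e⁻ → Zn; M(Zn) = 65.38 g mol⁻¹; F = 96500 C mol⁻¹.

n(Mn) = 29.1 / 54.94 = 0.5297 mol.
Since Mn²⁺ + 2 e⁻ → Mn, n(e⁻) passed = 2 × 0.5297 = 1.059 mol.
Cells in series carry the same charge, so the same 1.059 mol of electrons passes through cell 2.
Zn²⁺ + 2 e⁻ → Zn, so n(Zn) = 1.059 / 2 = 0.5297 mol.
m(Zn) = 0.5297 × 65.38 = 34.6 g.

34.6 g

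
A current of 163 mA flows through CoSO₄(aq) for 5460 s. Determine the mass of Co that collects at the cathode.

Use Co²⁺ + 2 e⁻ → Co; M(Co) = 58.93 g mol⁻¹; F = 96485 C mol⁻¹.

0.272 g

Q = I·t = 0.1630 A × 5460.0 s = 890.0 C.
n(e⁻) = Q/F = 890.0 / 96485 = 0.009224 mol.
Co²⁺ + 2 e⁻ → Co, so n(Co) = n(e⁻)/2 = 0.004612 mol.
m = n·M = 0.004612 × 58.93 = 0.272 g.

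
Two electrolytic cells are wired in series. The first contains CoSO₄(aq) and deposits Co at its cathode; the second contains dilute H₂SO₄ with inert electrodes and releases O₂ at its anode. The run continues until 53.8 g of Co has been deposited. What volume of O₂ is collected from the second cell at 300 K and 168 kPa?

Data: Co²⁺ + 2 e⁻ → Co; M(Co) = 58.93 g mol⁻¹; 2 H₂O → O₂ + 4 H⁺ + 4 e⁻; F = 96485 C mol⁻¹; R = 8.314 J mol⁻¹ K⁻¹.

6.78 L

n(Co) = 53.8 / 58.93 = 0.9129 mol, so n(e⁻) = 2 × 0.9129 = 1.826 mol.
The cells are in series, so the same 1.826 mol of electrons passes through the second cell.
2 H₂O → O₂ + 4 H⁺ + 4 e⁻ — 4 mol e⁻ per mol O₂, so n(O₂) = 1.826/4 = 0.4565 mol.
V = nRT/P = (0.4565 × 8.314 × 300) / (168 × 10³) = 0.00678 m³ = 6.78 L.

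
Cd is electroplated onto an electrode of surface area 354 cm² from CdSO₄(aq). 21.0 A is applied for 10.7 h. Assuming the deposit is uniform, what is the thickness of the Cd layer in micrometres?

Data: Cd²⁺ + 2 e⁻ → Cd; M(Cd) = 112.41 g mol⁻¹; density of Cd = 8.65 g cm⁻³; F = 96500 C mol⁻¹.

Q = I·t = 21.00 × 38520 = 808900 C; n(e⁻) = 8.383 mol.
n(Cd) = n(e⁻)/2 = 4.191 mol, so m = 4.191 × 112.41 = 471.1 g.
Volume = m/ρ = 471.1 / 8.65 = 54.47 cm³.
Thickness = V/A = 54.47 / 354 = 0.154 cm = 1540 μm.

1540 μm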